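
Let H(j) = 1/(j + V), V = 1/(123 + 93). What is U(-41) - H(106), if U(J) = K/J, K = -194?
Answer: 4433162/938777 ≈ 4.7223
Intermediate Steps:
V = 1/216 ≈ 0.0046296
H(j) = 1/(1/216 + j) (H(j) = 1/(j + 1/216) = 1/(1/216 + j))
U(J) = -194/J
U(-41) - H(106) = -194/(-41) - 216/(1 + 216*106) = -194*(-1/41) - 216/(1 + 22896) = 194/41 - 216/22897 = 4433162/938777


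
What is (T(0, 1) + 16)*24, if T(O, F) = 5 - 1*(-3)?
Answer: 576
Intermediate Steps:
T(O, F) = 8 (T(O, F) = 5 + 3 = 8)
(T(0, 1) + 16)*24 = (8 + 16)*24 = 24*24 = 576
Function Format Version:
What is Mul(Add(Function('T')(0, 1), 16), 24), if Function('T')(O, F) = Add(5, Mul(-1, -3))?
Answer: 576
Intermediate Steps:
Function('T')(O, F) = 8 (Function('T')(O, F) = Add(5, 3) = 8)
Mul(Add(Function('T')(0, 1), 16), 24) = Mul(Add(8, 16), 24) = Mul(24, 24) = 576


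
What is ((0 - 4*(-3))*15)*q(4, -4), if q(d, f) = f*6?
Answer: -4320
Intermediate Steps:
q(d, f) = 6*f
((0 - 4*(-3))*15)*q(4, -4) = ((0 - 4*(-3))*15)*(6*(-4)) = ((0 + 12)*15)*(-24) = (12*15)*(-24) = 180*(-24) = -4320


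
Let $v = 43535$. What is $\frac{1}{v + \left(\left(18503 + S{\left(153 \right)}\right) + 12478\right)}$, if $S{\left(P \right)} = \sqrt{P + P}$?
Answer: $\frac{37258}{2776316975} - \frac{3 \sqrt{34}}{5552633950} \approx 1.3417 \cdot 10^{-5}$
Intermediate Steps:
$S{\left(P \right)} = \sqrt{2} \sqrt{P}$ ($S{\left(P \right)} = \sqrt{2 P} = \sqrt{2} \sqrt{P}$)
$\frac{1}{v + \left(\left(18503 + S{\left(153 \right)}\right) + 12478\right)} = \frac{1}{43535 + \left(\left(18503 + \sqrt{2} \sqrt{153}\right) + 12478\right)} = \frac{1}{43535 + \left(\left(18503 + \sqrt{2} \cdot 3 \sqrt{17}\right) + 12478\right)} = \frac{1}{43535 + \left(\left(18503 + 3 \sqrt{34}\right) + 12478\right)} = \frac{1}{43535 + \left(30981 + 3 \sqrt{34}\right)} = \frac{1}{74516 + 3 \sqrt{34}}$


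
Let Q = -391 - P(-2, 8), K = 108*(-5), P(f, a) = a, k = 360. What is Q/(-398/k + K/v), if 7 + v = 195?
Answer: 3375540/33653 ≈ 100.30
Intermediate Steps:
v = 188 (v = -7 + 195 = 188)
K = -540
Q = -399 (Q = -391 - 1*8 = -391 - 8 = -399)
Q/(-398/k + K/v) = -399/(-398/360 - 540/188) = -399/(-398*1/360 - 540*1/188) = -399/(-199/180 - 135/47) = -399/(-33653/8460) = -399*(-8460/33653) = 3375540/33653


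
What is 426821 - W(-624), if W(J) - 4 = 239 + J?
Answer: 427202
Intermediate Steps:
W(J) = 243 + J (W(J) = 4 + (239 + J) = 243 + J)
426821 - W(-624) = 426821 - (243 - 624) = 426821 - 1*(-381) = 426821 + 381 = 427202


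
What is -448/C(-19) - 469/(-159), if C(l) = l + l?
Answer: 44527/3021 ≈ 14.739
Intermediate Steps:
C(l) = 2*l
-448/C(-19) - 469/(-159) = -448/(2*(-19)) - 469/(-159) = -448/(-38) - 469*(-1/159) = -448*(-1/38) + 469/159 = 224/19 + 469/159 = 44527/3021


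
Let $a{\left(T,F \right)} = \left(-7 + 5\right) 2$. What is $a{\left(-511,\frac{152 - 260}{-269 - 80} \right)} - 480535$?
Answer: $-480539$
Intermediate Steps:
$a{\left(T,F \right)} = -4$ ($a{\left(T,F \right)} = \left(-2\right) 2 = -4$)
$a{\left(-511,\frac{152 - 260}{-269 - 80} \right)} - 480535 = -4 - 480535 = -480539$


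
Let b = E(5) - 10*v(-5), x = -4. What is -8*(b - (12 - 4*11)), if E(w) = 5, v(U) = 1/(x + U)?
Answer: -2744/9 ≈ -304.89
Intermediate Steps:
v(U) = 1/(-4 + U)
b = 55/9 (b = 5 - 10/(-4 - 5) = 5 - 10/(-9) = 5 - 10*(-1/9) = 5 + 10/9 = 55/9 ≈ 6.1111)
-8*(b - (12 - 4*11)) = -8*(55/9 - (12 - 4*11)) = -8*(55/9 - (12 - 44)) = -8*(55/9 - 1*(-32)) = -8*(55/9 + 32) = -8*343/9 = -2744/9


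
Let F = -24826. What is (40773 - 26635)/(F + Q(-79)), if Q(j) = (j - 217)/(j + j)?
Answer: -558451/980553 ≈ -0.56953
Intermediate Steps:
Q(j) = (-217 + j)/(2*j) (Q(j) = (-217 + j)/((2*j)) = (-217 + j)*(1/(2*j)) = (-217 + j)/(2*j))
(40773 - 26635)/(F + Q(-79)) = (40773 - 26635)/(-24826 + (½)*(-217 - 79)/(-79)) = 14138/(-24826 + (½)*(-1/79)*(-296)) = 14138/(-24826 + 148/79) = 14138/(-1961106/79) = 14138*(-79/1961106) = -558451/980553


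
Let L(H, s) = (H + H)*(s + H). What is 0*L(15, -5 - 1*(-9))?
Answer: 0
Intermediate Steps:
L(H, s) = 2*H*(H + s) (L(H, s) = (2*H)*(H + s) = 2*H*(H + s))
0*L(15, -5 - 1*(-9)) = 0*(2*15*(15 + (-5 - 1*(-9)))) = 0*(2*15*(15 + (-5 + 9))) = 0*(2*15*(15 + 4)) = 0*(2*15*19) = 0*570 = 0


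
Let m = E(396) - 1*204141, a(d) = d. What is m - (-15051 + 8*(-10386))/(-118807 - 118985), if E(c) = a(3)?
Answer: -16180827145/79264 ≈ -2.0414e+5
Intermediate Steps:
E(c) = 3
m = -204138 (m = 3 - 1*204141 = 3 - 204141 = -204138)
m - (-15051 + 8*(-10386))/(-118807 - 118985) = -204138 - (-15051 + 8*(-10386))/(-118807 - 118985) = -204138 - (-15051 - 83088)/(-237792) = -204138 - (-98139)*(-1)/237792 = -204138 - 1*32713/79264 = -204138 - 32713/79264 = -16180827145/79264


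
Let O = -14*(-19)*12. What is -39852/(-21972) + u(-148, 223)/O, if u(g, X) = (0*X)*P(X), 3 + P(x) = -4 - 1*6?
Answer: 3321/1831 ≈ 1.8138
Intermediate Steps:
P(x) = -13 (P(x) = -3 + (-4 - 1*6) = -3 + (-4 - 6) = -3 - 10 = -13)
u(g, X) = 0 (u(g, X) = (0*X)*(-13) = 0*(-13) = 0)
O = 3192 (O = 266*12 = 3192)
-39852/(-21972) + u(-148, 223)/O = -39852/(-21972) + 0/3192 = -39852*(-1/21972) + 0*(1/3192) = 3321/1831 + 0 = 3321/1831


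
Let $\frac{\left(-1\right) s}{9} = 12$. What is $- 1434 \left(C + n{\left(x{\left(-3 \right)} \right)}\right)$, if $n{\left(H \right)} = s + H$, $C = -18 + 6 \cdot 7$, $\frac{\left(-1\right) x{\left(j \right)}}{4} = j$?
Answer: $103248$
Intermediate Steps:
$s = -108$ ($s = \left(-9\right) 12 = -108$)
$x{\left(j \right)} = - 4 j$
$C = 24$ ($C = -18 + 42 = 24$)
$n{\left(H \right)} = -108 + H$
$- 1434 \left(C + n{\left(x{\left(-3 \right)} \right)}\right) = - 1434 \left(24 - 96\right) = \left(-1434\right) \left(-72\right) = 103248$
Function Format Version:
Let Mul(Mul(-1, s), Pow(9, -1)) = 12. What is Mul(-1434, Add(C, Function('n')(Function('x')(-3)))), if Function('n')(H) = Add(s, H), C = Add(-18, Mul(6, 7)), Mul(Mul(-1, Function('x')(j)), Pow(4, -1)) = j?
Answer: 103248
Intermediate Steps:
s = -108 (s = Mul(-9, 12) = -108)
Function('x')(j) = Mul(-4, j)
C = 24 (C = Add(-18, 42) = 24)
Function('n')(H) = Add(-108, H)
Mul(-1434, Add(C, Function('n')(Function('x')(-3)))) = Mul(-1434, Add(24, Add(-108, Mul(-4, -3)))) = Mul(-1434, Add(24, Add(-108, 12))) = Mul(-1434, Add(24, -96)) = Mul(-1434, -72) = 103248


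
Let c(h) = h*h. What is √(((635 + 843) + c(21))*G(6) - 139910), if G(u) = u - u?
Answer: I*√139910 ≈ 374.05*I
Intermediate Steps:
c(h) = h²
G(u) = 0
√(((635 + 843) + c(21))*G(6) - 139910) = √(((635 + 843) + 21²)*0 - 139910) = √((1478 + 441)*0 - 139910) = √(1919*0 - 139910) = √(0 - 139910) = √(-139910) = I*√139910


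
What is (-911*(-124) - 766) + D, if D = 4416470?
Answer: 4528668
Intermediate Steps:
(-911*(-124) - 766) + D = (-911*(-124) - 766) + 4416470 = (112964 - 766) + 4416470 = 112198 + 4416470 = 4528668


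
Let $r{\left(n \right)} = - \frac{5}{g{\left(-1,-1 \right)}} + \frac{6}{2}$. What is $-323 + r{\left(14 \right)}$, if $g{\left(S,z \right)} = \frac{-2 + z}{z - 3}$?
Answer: $- \frac{980}{3} \approx -326.67$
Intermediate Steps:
$g{\left(S,z \right)} = \frac{-2 + z}{-3 + z}$
$r{\left(n \right)} = - \frac{11}{3}$ ($r{\left(n \right)} = - \frac{5}{\frac{1}{-3 - 1} \left(-2 - 1\right)} + \frac{6}{2} = - \frac{5}{\frac{1}{-4} \left(-3\right)} + 6 \cdot \frac{1}{2} = - \frac{5}{\left(- \frac{1}{4}\right) \left(-3\right)} + 3 = - \frac{5}{\frac{3}{4}} + 3 = \left(-5\right) \frac{4}{3} + 3 = - \frac{20}{3} + 3 = - \frac{11}{3}$)
$-323 + r{\left(14 \right)} = -323 - \frac{11}{3} = - \frac{980}{3}$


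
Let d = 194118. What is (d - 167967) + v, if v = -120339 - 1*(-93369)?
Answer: -819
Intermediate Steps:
v = -26970 (v = -120339 + 93369 = -26970)
(d - 167967) + v = (194118 - 167967) - 26970 = 26151 - 26970 = -819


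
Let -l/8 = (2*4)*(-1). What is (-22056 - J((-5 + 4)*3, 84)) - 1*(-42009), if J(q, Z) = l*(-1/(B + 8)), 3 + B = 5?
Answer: 99797/5 ≈ 19959.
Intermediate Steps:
B = 2 (B = -3 + 5 = 2)
l = 64 (l = -8*2*4*(-1) = -64*(-1) = -8*(-8) = 64)
J(q, Z) = -32/5 (J(q, Z) = 64*(-1/(2 + 8)) = 64*(-1/10) = 64*(-1*⅒) = 64*(-⅒) = -32/5)
(-22056 - J((-5 + 4)*3, 84)) - 1*(-42009) = (-22056 - 1*(-32/5)) - 1*(-42009) = (-22056 + 32/5) + 42009 = -110248/5 + 42009 = 99797/5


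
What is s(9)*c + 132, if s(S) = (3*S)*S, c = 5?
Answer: 1347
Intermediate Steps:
s(S) = 3*S**2
s(9)*c + 132 = (3*9**2)*5 + 132 = (3*81)*5 + 132 = 243*5 + 132 = 1215 + 132 = 1347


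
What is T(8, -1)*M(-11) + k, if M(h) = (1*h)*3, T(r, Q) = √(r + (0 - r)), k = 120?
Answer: 120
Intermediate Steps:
T(r, Q) = 0 (T(r, Q) = √(r - r) = √0 = 0)
M(h) = 3*h (M(h) = h*3 = 3*h)
T(8, -1)*M(-11) + k = 0*(3*(-11)) + 120 = 0*(-33) + 120 = 0 + 120 = 120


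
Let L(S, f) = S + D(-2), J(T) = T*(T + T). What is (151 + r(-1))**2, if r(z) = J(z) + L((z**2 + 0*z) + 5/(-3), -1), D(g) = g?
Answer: 203401/9 ≈ 22600.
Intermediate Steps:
J(T) = 2*T**2 (J(T) = T*(2*T) = 2*T**2)
L(S, f) = -2 + S (L(S, f) = S - 2 = -2 + S)
r(z) = -11/3 + 3*z**2 (r(z) = 2*z**2 + (-2 + ((z**2 + 0*z) + 5/(-3))) = 2*z**2 + (-2 + ((z**2 + 0) + 5*(-1/3))) = 2*z**2 + (-2 + (z**2 - 5/3)) = 2*z**2 + (-2 + (-5/3 + z**2)) = 2*z**2 + (-11/3 + z**2) = -11/3 + 3*z**2)
(151 + r(-1))**2 = (151 + (-11/3 + 3*(-1)**2))**2 = (151 + (-11/3 + 3*1))**2 = (151 + (-11/3 + 3))**2 = (151 - 2/3)**2 = (451/3)**2 = 203401/9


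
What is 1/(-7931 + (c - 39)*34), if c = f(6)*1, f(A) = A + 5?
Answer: -1/8883 ≈ -0.00011257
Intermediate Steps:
f(A) = 5 + A
c = 11 (c = (5 + 6)*1 = 11*1 = 11)
1/(-7931 + (c - 39)*34) = 1/(-7931 + (11 - 39)*34) = 1/(-7931 - 28*34) = 1/(-7931 - 952) = 1/(-8883) = -1/8883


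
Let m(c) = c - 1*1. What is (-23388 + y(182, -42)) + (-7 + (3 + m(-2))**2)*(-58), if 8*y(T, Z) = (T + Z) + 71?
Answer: -183645/8 ≈ -22956.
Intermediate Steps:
m(c) = -1 + c (m(c) = c - 1 = -1 + c)
y(T, Z) = 71/8 + T/8 + Z/8 (y(T, Z) = ((T + Z) + 71)/8 = (71 + T + Z)/8 = 71/8 + T/8 + Z/8)
(-23388 + y(182, -42)) + (-7 + (3 + m(-2))**2)*(-58) = (-23388 + (71/8 + (1/8)*182 + (1/8)*(-42))) + (-7 + (3 + (-1 - 2))**2)*(-58) = (-23388 + (71/8 + 91/4 - 21/4)) + (-7 + (3 - 3)**2)*(-58) = (-23388 + 211/8) + (-7 + 0**2)*(-58) = -186893/8 + (-7 + 0)*(-58) = -186893/8 - 7*(-58) = -186893/8 + 406 = -183645/8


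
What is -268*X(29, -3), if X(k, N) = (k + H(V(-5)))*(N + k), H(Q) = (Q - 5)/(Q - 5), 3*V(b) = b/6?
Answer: -209040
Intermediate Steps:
V(b) = b/18 (V(b) = (b/6)/3 = b/18)
H(Q) = 1 (H(Q) = (-5 + Q)/(-5 + Q) = 1)
X(k, N) = (1 + k)*(N + k) (X(k, N) = (k + 1)*(N + k) = (1 + k)*(N + k))
-268*X(29, -3) = -268*(-3 + 29 + 29² - 3*29) = -268*(-3 + 29 + 841 - 87) = -268*780 = -209040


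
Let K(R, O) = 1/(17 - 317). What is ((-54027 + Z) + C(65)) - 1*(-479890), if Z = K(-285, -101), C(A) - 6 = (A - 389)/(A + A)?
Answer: 1660879367/3900 ≈ 4.2587e+5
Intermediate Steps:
C(A) = 6 + (-389 + A)/(2*A) (C(A) = 6 + (A - 389)/(A + A) = 6 + (-389 + A)/((2*A)) = 6 + (-389 + A)*(1/(2*A)) = 6 + (-389 + A)/(2*A))
K(R, O) = -1/300 (K(R, O) = 1/(-300) = -1/300)
Z = -1/300 ≈ -0.0033333
((-54027 + Z) + C(65)) - 1*(-479890) = ((-54027 - 1/300) + (1/2)*(-389 + 13*65)/65) - 1*(-479890) = (-16208101/300 + (1/2)*(1/65)*(-389 + 845)) + 479890 = (-16208101/300 + (1/2)*(1/65)*456) + 479890 = (-16208101/300 + 228/65) + 479890 = -210691633/3900 + 479890 = 1660879367/3900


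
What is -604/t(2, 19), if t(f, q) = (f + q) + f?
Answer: -604/23 ≈ -26.261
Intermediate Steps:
t(f, q) = q + 2*f
-604/t(2, 19) = -604/(19 + 2*2) = -604/(19 + 4) = -604/23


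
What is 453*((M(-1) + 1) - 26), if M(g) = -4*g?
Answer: -9513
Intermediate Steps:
453*((M(-1) + 1) - 26) = 453*((-4*(-1) + 1) - 26) = 453*((4 + 1) - 26) = 453*(5 - 26) = 453*(-21) = -9513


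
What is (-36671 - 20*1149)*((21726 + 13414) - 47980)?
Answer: 765918840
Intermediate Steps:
(-36671 - 20*1149)*((21726 + 13414) - 47980) = (-36671 - 22980)*(35140 - 47980) = -59651*(-12840) = 765918840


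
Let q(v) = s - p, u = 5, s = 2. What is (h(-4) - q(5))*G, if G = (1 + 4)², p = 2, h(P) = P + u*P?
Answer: -600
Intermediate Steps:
h(P) = 6*P (h(P) = P + 5*P = 6*P)
q(v) = 0 (q(v) = 2 - 1*2 = 2 - 2 = 0)
G = 25 (G = 5² = 25)
(h(-4) - q(5))*G = (6*(-4) - 1*0)*25 = (-24 + 0)*25 = -24*25 = -600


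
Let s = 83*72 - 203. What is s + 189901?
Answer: 195674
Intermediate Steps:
s = 5773 (s = 5976 - 203 = 5773)
s + 189901 = 5773 + 189901 = 195674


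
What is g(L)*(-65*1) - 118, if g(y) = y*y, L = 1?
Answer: -183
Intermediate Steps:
g(y) = y**2
g(L)*(-65*1) - 118 = 1**2*(-65*1) - 118 = 1*(-65) - 118 = -65 - 118 = -183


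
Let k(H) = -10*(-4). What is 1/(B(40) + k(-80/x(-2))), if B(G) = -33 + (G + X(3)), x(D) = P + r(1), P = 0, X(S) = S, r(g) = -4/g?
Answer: 1/50 ≈ 0.020000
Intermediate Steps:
x(D) = -4 (x(D) = 0 - 4/1 = 0 - 4*1 = 0 - 4 = -4)
k(H) = 40
B(G) = -30 + G (B(G) = -33 + (G + 3) = -33 + (3 + G) = -30 + G)
1/(B(40) + k(-80/x(-2))) = 1/((-30 + 40) + 40) = 1/(10 + 40) = 1/50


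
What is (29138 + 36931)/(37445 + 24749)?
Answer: 66069/62194 ≈ 1.0623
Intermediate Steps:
(29138 + 36931)/(37445 + 24749) = 66069/62194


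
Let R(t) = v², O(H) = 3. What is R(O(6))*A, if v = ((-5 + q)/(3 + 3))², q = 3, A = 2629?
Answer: 2629/81 ≈ 32.457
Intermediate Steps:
v = ⅑ (v = ((-5 + 3)/(3 + 3))² = (-2/6)² = (-2*⅙)² = (-⅓)² = ⅑ ≈ 0.11111)
R(t) = 1/81 (R(t) = (⅑)² = 1/81)
R(O(6))*A = (1/81)*2629 = 2629/81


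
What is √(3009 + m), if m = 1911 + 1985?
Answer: √6905 ≈ 83.096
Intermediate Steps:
m = 3896
√(3009 + m) = √(3009 + 3896) = √6905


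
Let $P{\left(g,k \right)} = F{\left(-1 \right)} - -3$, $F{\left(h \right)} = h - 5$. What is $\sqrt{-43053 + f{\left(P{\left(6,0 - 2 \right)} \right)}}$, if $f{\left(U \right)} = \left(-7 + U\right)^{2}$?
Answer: $i \sqrt{42953} \approx 207.25 i$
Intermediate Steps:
$F{\left(h \right)} = -5 + h$
$P{\left(g,k \right)} = -3$ ($P{\left(g,k \right)} = \left(-5 - 1\right) - -3 = -6 + 3 = -3$)
$\sqrt{-43053 + f{\left(P{\left(6,0 - 2 \right)} \right)}} = \sqrt{-43053 + \left(-7 - 3\right)^{2}} = \sqrt{-43053 + \left(-10\right)^{2}} = \sqrt{-43053 + 100} = \sqrt{-42953} = i \sqrt{42953}$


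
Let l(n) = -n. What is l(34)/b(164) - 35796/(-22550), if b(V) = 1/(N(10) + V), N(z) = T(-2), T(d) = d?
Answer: -62084802/11275 ≈ -5506.4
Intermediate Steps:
N(z) = -2
b(V) = 1/(-2 + V)
l(34)/b(164) - 35796/(-22550) = (-1*34)/(1/(-2 + 164)) - 35796/(-22550) = -34/(1/162) - 35796*(-1/22550) = -34/1/162 + 17898/11275 = -34*162 + 17898/11275 = -5508 + 17898/11275 = -62084802/11275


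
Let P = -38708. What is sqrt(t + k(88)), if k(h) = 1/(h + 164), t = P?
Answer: 11*I*sqrt(564305)/42 ≈ 196.74*I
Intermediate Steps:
t = -38708
k(h) = 1/(164 + h)
sqrt(t + k(88)) = sqrt(-38708 + 1/(164 + 88)) = sqrt(-38708 + 1/252) = sqrt(-9754415/252) = 11*I*sqrt(564305)/42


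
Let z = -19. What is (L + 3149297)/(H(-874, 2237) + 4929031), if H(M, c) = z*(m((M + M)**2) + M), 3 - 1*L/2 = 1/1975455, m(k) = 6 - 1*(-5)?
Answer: 6221306357863/9769470469740 ≈ 0.63681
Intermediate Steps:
m(k) = 11 (m(k) = 6 + 5 = 11)
L = 11852728/1975455 (L = 6 - 2/1975455 = 11852728/1975455 ≈ 6.0000)
H(M, c) = -209 - 19*M (H(M, c) = -19*(11 + M) = -209 - 19*M)
(L + 3149297)/(H(-874, 2237) + 4929031) = (11852728/1975455 + 3149297)/((-209 - 19*(-874)) + 4929031) = 6221306357863/(1975455*((-209 + 16606) + 4929031)) = 6221306357863/(1975455*(16397 + 4929031)) = (6221306357863/1975455)/4945428 = (6221306357863/1975455)*(1/4945428) = 6221306357863/9769470469740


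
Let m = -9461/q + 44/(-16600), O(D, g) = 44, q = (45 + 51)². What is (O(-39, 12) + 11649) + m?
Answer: 223587895337/19123200 ≈ 11692.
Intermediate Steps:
q = 9216 (q = 96² = 9216)
m = -19682263/19123200 (m = -9461/9216 + 44/(-16600) = -9461*1/9216 + 44*(-1/16600) = -9461/9216 - 11/4150 = -19682263/19123200 ≈ -1.0292)
(O(-39, 12) + 11649) + m = (44 + 11649) - 19682263/19123200 = 11693 - 19682263/19123200 = 223587895337/19123200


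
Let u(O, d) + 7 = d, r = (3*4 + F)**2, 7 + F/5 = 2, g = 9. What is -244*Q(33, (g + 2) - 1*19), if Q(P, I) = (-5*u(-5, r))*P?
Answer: 6522120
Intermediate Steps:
F = -25 (F = -35 + 5*2 = -35 + 10 = -25)
r = 169 (r = (3*4 - 25)**2 = (12 - 25)**2 = (-13)**2 = 169)
u(O, d) = -7 + d
Q(P, I) = -810*P (Q(P, I) = (-5*(-7 + 169))*P = (-5*162)*P = -810*P)
-244*Q(33, (g + 2) - 1*19) = -(-197640)*33 = -244*(-26730) = 6522120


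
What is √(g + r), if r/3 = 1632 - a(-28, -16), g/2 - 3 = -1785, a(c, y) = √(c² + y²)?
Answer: 2*√(333 - 3*√65) ≈ 35.146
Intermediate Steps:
g = -3564 (g = 6 + 2*(-1785) = 6 - 3570 = -3564)
r = 4896 - 12*√65 (r = 3*(1632 - √((-28)² + (-16)²)) = 3*(1632 - √(784 + 256)) = 3*(1632 - √1040) = 3*(1632 - 4*√65) = 4896 - 12*√65 ≈ 4799.3)
√(g + r) = √(-3564 + (4896 - 12*√65)) = √(1332 - 12*√65)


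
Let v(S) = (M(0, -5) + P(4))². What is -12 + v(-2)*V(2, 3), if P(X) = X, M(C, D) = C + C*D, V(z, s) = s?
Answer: 36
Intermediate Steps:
v(S) = 16 (v(S) = (0*(1 - 5) + 4)² = (0*(-4) + 4)² = (0 + 4)² = 4² = 16)
-12 + v(-2)*V(2, 3) = -12 + 16*3 = -12 + 48 = 36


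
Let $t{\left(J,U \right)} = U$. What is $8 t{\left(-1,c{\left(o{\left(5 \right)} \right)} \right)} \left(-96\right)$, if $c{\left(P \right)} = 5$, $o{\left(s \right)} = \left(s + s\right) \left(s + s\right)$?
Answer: $-3840$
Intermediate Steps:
$o{\left(s \right)} = 4 s^{2}$ ($o{\left(s \right)} = 2 s 2 s = 4 s^{2}$)
$8 t{\left(-1,c{\left(o{\left(5 \right)} \right)} \right)} \left(-96\right) = 8 \cdot 5 \left(-96\right) = 40 \left(-96\right) = -3840$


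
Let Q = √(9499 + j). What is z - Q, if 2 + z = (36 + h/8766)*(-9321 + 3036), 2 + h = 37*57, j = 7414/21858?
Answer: -665551729/2922 - √1134629960262/10929 ≈ -2.2787e+5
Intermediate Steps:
j = 3707/10929 (j = 7414*(1/21858) = 3707/10929 ≈ 0.33919)
h = 2107 (h = -2 + 37*57 = -2 + 2109 = 2107)
Q = √1134629960262/10929 (Q = √(9499 + 3707/10929) = √(103818278/10929) = √1134629960262/10929 ≈ 97.465)
z = -665551729/2922 (z = -2 + (36 + 2107/8766)*(-9321 + 3036) = -2 + (36 + 2107*(1/8766))*(-6285) = -2 + (36 + 2107/8766)*(-6285) = -2 + (317683/8766)*(-6285) = -2 - 665545885/2922 = -665551729/2922 ≈ -2.2777e+5)
z - Q = -665551729/2922 - √1134629960262/10929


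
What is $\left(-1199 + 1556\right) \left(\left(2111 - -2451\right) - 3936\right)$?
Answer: $223482$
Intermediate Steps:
$\left(-1199 + 1556\right) \left(\left(2111 - -2451\right) - 3936\right) = 357 \left(\left(2111 + 2451\right) - 3936\right) = 357 \left(4562 - 3936\right) = 357 \cdot 626 = 223482$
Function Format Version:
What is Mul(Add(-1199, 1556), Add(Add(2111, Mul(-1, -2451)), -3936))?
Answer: 223482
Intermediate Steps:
Mul(Add(-1199, 1556), Add(Add(2111, Mul(-1, -2451)), -3936)) = Mul(357, Add(Add(2111, 2451), -3936)) = Mul(357, Add(4562, -3936)) = Mul(357, 626) = 223482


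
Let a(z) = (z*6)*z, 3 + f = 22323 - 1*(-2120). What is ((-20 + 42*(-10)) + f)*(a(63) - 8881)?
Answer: 358392000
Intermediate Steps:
f = 24440 (f = -3 + (22323 - 1*(-2120)) = -3 + (22323 + 2120) = -3 + 24443 = 24440)
a(z) = 6*z² (a(z) = (6*z)*z = 6*z²)
((-20 + 42*(-10)) + f)*(a(63) - 8881) = ((-20 + 42*(-10)) + 24440)*(6*63² - 8881) = ((-20 - 420) + 24440)*(6*3969 - 8881) = (-440 + 24440)*(23814 - 8881) = 24000*14933 = 358392000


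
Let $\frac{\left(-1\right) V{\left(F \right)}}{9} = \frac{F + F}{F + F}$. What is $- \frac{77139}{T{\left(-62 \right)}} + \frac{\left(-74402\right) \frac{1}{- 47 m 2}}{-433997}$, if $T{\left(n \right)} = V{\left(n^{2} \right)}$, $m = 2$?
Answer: $\frac{349660061777}{40795718} \approx 8571.0$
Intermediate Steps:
$V{\left(F \right)} = -9$ ($V{\left(F \right)} = - 9 \frac{F + F}{F + F} = - 9 \frac{2 F}{2 F} = - 9 \cdot 2 F \frac{1}{2 F} = \left(-9\right) 1 = -9$)
$T{\left(n \right)} = -9$
$- \frac{77139}{T{\left(-62 \right)}} + \frac{\left(-74402\right) \frac{1}{- 47 m 2}}{-433997} = - \frac{77139}{-9} + \frac{\left(-74402\right) \frac{1}{\left(-47\right) 2 \cdot 2}}{-433997} = \left(-77139\right) \left(- \frac{1}{9}\right) + - \frac{74402}{\left(-94\right) 2} \left(- \frac{1}{433997}\right) = 8571 + - \frac{74402}{-188} \left(- \frac{1}{433997}\right) = 8571 + \left(-74402\right) \left(- \frac{1}{188}\right) \left(- \frac{1}{433997}\right) = 8571 + \frac{37201}{94} \left(- \frac{1}{433997}\right) = 8571 - \frac{37201}{40795718} = \frac{349660061777}{40795718}$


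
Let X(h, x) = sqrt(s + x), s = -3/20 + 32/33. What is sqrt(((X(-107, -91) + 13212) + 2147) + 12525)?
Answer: sqrt(3036567600 + 330*I*sqrt(9820635))/330 ≈ 166.99 + 0.028435*I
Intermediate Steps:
s = 541/660 (s = -3*1/20 + 32*(1/33) = -3/20 + 32/33 = 541/660 ≈ 0.81970)
X(h, x) = sqrt(541/660 + x)
sqrt(((X(-107, -91) + 13212) + 2147) + 12525) = sqrt(((sqrt(89265 + 108900*(-91))/330 + 13212) + 2147) + 12525) = sqrt(((sqrt(89265 - 9909900)/330 + 13212) + 2147) + 12525) = sqrt(((sqrt(-9820635)/330 + 13212) + 2147) + 12525) = sqrt((((I*sqrt(9820635))/330 + 13212) + 2147) + 12525) = sqrt(((I*sqrt(9820635)/330 + 13212) + 2147) + 12525) = sqrt(((13212 + I*sqrt(9820635)/330) + 2147) + 12525) = sqrt((15359 + I*sqrt(9820635)/330) + 12525) = sqrt(27884 + I*sqrt(9820635)/330)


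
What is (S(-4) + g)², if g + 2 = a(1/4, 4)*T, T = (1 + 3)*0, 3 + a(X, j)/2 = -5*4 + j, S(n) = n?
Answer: 36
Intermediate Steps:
a(X, j) = -46 + 2*j (a(X, j) = -6 + 2*(-5*4 + j) = -6 + 2*(-20 + j) = -6 + (-40 + 2*j) = -46 + 2*j)
T = 0 (T = 4*0 = 0)
g = -2 (g = -2 + (-46 + 2*4)*0 = -2 + (-46 + 8)*0 = -2 - 38*0 = -2 + 0 = -2)
(S(-4) + g)² = (-4 - 2)² = (-6)² = 36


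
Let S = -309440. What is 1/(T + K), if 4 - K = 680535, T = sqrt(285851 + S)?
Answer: -680531/463122465550 - 3*I*sqrt(2621)/463122465550 ≈ -1.4694e-6 - 3.3163e-10*I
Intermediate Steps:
T = 3*I*sqrt(2621) (T = sqrt(285851 - 309440) = sqrt(-23589) = 3*I*sqrt(2621) ≈ 153.59*I)
K = -680531 (K = 4 - 1*680535 = 4 - 680535 = -680531)
1/(T + K) = 1/(3*I*sqrt(2621) - 680531) = 1/(-680531 + 3*I*sqrt(2621))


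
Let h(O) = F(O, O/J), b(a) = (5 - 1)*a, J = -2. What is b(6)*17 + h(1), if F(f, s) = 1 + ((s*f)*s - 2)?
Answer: 1629/4 ≈ 407.25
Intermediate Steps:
b(a) = 4*a
F(f, s) = -1 + f*s² (F(f, s) = 1 + ((f*s)*s - 2) = 1 + (f*s² - 2) = 1 + (-2 + f*s²) = -1 + f*s²)
h(O) = -1 + O³/4 (h(O) = -1 + O*(O/(-2))² = -1 + O*(O*(-½))² = -1 + O*(-O/2)² = -1 + O*(O²/4) = -1 + O³/4)
b(6)*17 + h(1) = (4*6)*17 + (-1 + (¼)*1³) = 24*17 + (-1 + (¼)*1) = 408 + (-1 + ¼) = 408 - ¾ = 1629/4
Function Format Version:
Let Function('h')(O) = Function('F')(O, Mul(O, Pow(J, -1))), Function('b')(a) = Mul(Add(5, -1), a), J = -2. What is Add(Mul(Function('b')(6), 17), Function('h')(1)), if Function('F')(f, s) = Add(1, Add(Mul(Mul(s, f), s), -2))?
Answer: Rational(1629, 4) ≈ 407.25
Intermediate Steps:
Function('b')(a) = Mul(4, a)
Function('F')(f, s) = Add(-1, Mul(f, Pow(s, 2))) (Function('F')(f, s) = Add(1, Add(Mul(Mul(f, s), s), -2)) = Add(1, Add(Mul(f, Pow(s, 2)), -2)) = Add(1, Add(-2, Mul(f, Pow(s, 2)))) = Add(-1, Mul(f, Pow(s, 2))))
Function('h')(O) = Add(-1, Mul(Rational(1, 4), Pow(O, 3))) (Function('h')(O) = Add(-1, Mul(O, Pow(Mul(O, Pow(-2, -1)), 2))) = Add(-1, Mul(O, Pow(Mul(O, Rational(-1, 2)), 2))) = Add(-1, Mul(O, Pow(Mul(Rational(-1, 2), O), 2))) = Add(-1, Mul(O, Mul(Rational(1, 4), Pow(O, 2)))) = Add(-1, Mul(Rational(1, 4), Pow(O, 3))))
Add(Mul(Function('b')(6), 17), Function('h')(1)) = Add(Mul(Mul(4, 6), 17), Add(-1, Mul(Rational(1, 4), Pow(1, 3)))) = Add(Mul(24, 17), Add(-1, Mul(Rational(1, 4), 1))) = Add(408, Add(-1, Rational(1, 4))) = Add(408, Rational(-3, 4)) = Rational(1629, 4)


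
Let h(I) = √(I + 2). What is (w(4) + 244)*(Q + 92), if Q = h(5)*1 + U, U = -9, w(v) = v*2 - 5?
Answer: 20501 + 247*√7 ≈ 21155.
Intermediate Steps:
h(I) = √(2 + I)
w(v) = -5 + 2*v (w(v) = 2*v - 5 = -5 + 2*v)
Q = -9 + √7 (Q = √(2 + 5)*1 - 9 = √7*1 - 9 = √7 - 9 = -9 + √7 ≈ -6.3542)
(w(4) + 244)*(Q + 92) = ((-5 + 2*4) + 244)*((-9 + √7) + 92) = ((-5 + 8) + 244)*(83 + √7) = (3 + 244)*(83 + √7) = 247*(83 + √7) = 20501 + 247*√7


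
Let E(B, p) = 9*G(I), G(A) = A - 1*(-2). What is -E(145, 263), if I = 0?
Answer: -18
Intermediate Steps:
G(A) = 2 + A (G(A) = A + 2 = 2 + A)
E(B, p) = 18 (E(B, p) = 9*(2 + 0) = 9*2 = 18)
-E(145, 263) = -1*18 = -18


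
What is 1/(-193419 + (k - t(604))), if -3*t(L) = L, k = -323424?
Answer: -3/1549925 ≈ -1.9356e-6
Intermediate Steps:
t(L) = -L/3
1/(-193419 + (k - t(604))) = 1/(-193419 + (-323424 - (-1)*604/3)) = 1/(-193419 + (-323424 - 1*(-604/3))) = 1/(-193419 + (-323424 + 604/3)) = 1/(-193419 - 969668/3) = 1/(-1549925/3) = -3/1549925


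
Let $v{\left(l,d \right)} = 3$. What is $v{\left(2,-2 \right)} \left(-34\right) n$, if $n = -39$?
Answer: $3978$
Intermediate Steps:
$v{\left(2,-2 \right)} \left(-34\right) n = 3 \left(-34\right) \left(-39\right) = \left(-102\right) \left(-39\right) = 3978$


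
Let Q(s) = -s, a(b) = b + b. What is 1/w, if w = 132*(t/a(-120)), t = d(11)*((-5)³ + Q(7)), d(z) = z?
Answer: 5/3993 ≈ 0.0012522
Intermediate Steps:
a(b) = 2*b
t = -1452 (t = 11*((-5)³ - 1*7) = 11*(-125 - 7) = 11*(-132) = -1452)
w = 3993/5 (w = 132*(-1452/(2*(-120))) = 132*(-1452/(-240)) = 132*(-1452*(-1/240)) = 132*(121/20) = 3993/5 ≈ 798.60)
1/w = 1/(3993/5) = 5/3993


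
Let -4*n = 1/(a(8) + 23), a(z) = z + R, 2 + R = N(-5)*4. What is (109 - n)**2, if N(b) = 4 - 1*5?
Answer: 118831801/10000 ≈ 11883.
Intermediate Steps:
N(b) = -1 (N(b) = 4 - 5 = -1)
R = -6 (R = -2 - 1*4 = -2 - 4 = -6)
a(z) = -6 + z (a(z) = z - 6 = -6 + z)
n = -1/100 (n = -1/(4*((-6 + 8) + 23)) = -1/(4*(2 + 23)) = -1/4/25 = -1/4*1/25 = -1/100 ≈ -0.010000)
(109 - n)**2 = (109 - 1*(-1/100))**2 = (109 + 1/100)**2 = (10901/100)**2 = 118831801/10000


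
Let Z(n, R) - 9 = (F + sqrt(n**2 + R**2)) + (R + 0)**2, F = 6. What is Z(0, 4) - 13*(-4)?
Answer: 87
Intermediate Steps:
Z(n, R) = 15 + R**2 + sqrt(R**2 + n**2) (Z(n, R) = 9 + ((6 + sqrt(n**2 + R**2)) + (R + 0)**2) = 9 + ((6 + sqrt(R**2 + n**2)) + R**2) = 9 + (6 + R**2 + sqrt(R**2 + n**2)) = 15 + R**2 + sqrt(R**2 + n**2))
Z(0, 4) - 13*(-4) = (15 + 4**2 + sqrt(4**2 + 0**2)) - 13*(-4) = (15 + 16 + sqrt(16 + 0)) + 52 = (15 + 16 + sqrt(16)) + 52 = (15 + 16 + 4) + 52 = 35 + 52 = 87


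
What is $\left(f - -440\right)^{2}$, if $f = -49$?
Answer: $152881$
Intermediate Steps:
$\left(f - -440\right)^{2} = \left(-49 - -440\right)^{2} = \left(-49 + 440\right)^{2} = 391^{2} = 152881$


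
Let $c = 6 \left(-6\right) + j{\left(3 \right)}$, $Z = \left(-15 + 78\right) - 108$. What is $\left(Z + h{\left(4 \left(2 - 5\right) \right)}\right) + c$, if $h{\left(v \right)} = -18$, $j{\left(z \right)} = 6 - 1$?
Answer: $-94$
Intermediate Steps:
$j{\left(z \right)} = 5$ ($j{\left(z \right)} = 6 - 1 = 5$)
$Z = -45$ ($Z = 63 - 108 = -45$)
$c = -31$ ($c = 6 \left(-6\right) + 5 = -36 + 5 = -31$)
$\left(Z + h{\left(4 \left(2 - 5\right) \right)}\right) + c = \left(-45 - 18\right) - 31 = -63 - 31 = -94$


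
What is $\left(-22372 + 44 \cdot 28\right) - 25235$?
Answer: $-46375$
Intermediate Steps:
$\left(-22372 + 44 \cdot 28\right) - 25235 = \left(-22372 + 1232\right) - 25235 = -21140 - 25235 = -46375$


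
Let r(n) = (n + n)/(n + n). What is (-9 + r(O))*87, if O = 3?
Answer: -696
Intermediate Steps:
r(n) = 1 (r(n) = (2*n)/((2*n)) = (2*n)*(1/(2*n)) = 1)
(-9 + r(O))*87 = (-9 + 1)*87 = -8*87 = -696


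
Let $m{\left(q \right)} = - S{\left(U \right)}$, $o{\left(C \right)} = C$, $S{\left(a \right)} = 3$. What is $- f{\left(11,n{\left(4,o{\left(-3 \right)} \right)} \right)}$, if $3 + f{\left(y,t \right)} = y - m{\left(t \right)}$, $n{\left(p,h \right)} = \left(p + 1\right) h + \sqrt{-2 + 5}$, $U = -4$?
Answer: $-11$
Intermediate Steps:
$n{\left(p,h \right)} = \sqrt{3} + h \left(1 + p\right)$ ($n{\left(p,h \right)} = \left(1 + p\right) h + \sqrt{3} = h \left(1 + p\right) + \sqrt{3} = \sqrt{3} + h \left(1 + p\right)$)
$m{\left(q \right)} = -3$ ($m{\left(q \right)} = \left(-1\right) 3 = -3$)
$f{\left(y,t \right)} = y$ ($f{\left(y,t \right)} = -3 + \left(y - -3\right) = -3 + \left(y + 3\right) = -3 + \left(3 + y\right) = y$)
$- f{\left(11,n{\left(4,o{\left(-3 \right)} \right)} \right)} = \left(-1\right) 11 = -11$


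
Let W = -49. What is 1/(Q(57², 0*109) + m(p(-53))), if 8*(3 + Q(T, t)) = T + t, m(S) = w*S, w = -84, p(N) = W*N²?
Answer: 8/92497977 ≈ 8.6488e-8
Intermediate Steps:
p(N) = -49*N²
m(S) = -84*S
Q(T, t) = -3 + T/8 + t/8 (Q(T, t) = -3 + (T + t)/8 = -3 + (T/8 + t/8) = -3 + T/8 + t/8)
1/(Q(57², 0*109) + m(p(-53))) = 1/((-3 + (⅛)*57² + (0*109)/8) - (-4116)*(-53)²) = 1/((-3 + (⅛)*3249 + (⅛)*0) - (-4116)*2809) = 1/((-3 + 3249/8 + 0) - 84*(-137641)) = 1/(3225/8 + 11561844) = 1/(92497977/8) = 8/92497977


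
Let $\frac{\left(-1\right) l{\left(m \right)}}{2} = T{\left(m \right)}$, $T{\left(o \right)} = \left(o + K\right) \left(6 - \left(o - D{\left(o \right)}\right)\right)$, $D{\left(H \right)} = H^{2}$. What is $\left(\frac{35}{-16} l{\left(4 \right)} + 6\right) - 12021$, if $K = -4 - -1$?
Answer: $- \frac{47745}{4} \approx -11936.0$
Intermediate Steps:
$K = -3$ ($K = -4 + 1 = -3$)
$T{\left(o \right)} = \left(-3 + o\right) \left(6 + o^{2} - o\right)$ ($T{\left(o \right)} = \left(o - 3\right) \left(6 + \left(o^{2} - o\right)\right) = \left(-3 + o\right) \left(6 + o^{2} - o\right)$)
$l{\left(m \right)} = 36 - 18 m - 2 m^{3} + 8 m^{2}$ ($l{\left(m \right)} = - 2 \left(-18 + m^{3} - 4 m^{2} + 9 m\right) = 36 - 18 m - 2 m^{3} + 8 m^{2}$)
$\left(\frac{35}{-16} l{\left(4 \right)} + 6\right) - 12021 = \left(\frac{35}{-16} \left(36 - 72 - 2 \cdot 4^{3} + 8 \cdot 4^{2}\right) + 6\right) - 12021 = \left(35 \left(- \frac{1}{16}\right) \left(36 - 72 - 128 + 8 \cdot 16\right) + 6\right) - 12021 = \left(- \frac{35 \left(36 - 72 - 128 + 128\right)}{16} + 6\right) - 12021 = \left(\left(- \frac{35}{16}\right) \left(-36\right) + 6\right) - 12021 = \left(\frac{315}{4} + 6\right) - 12021 = \frac{339}{4} - 12021 = - \frac{47745}{4}$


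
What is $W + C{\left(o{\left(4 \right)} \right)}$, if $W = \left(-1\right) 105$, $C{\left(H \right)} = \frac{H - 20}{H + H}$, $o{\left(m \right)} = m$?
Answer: $-107$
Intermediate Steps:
$C{\left(H \right)} = \frac{-20 + H}{2 H}$
$W = -105$
$W + C{\left(o{\left(4 \right)} \right)} = -105 + \frac{-20 + 4}{2 \cdot 4} = -105 + \frac{1}{2} \cdot \frac{1}{4} \left(-16\right) = -105 - 2 = -107$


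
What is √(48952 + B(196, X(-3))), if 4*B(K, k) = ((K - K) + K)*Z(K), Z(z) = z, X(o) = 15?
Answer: 2*√14639 ≈ 241.98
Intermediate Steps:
B(K, k) = K²/4 (B(K, k) = (((K - K) + K)*K)/4 = ((0 + K)*K)/4 = (K*K)/4 = K²/4)
√(48952 + B(196, X(-3))) = √(48952 + (¼)*196²) = √(48952 + (¼)*38416) = √(48952 + 9604) = √58556 = 2*√14639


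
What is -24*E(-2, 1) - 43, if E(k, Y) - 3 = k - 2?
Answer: -19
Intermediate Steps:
E(k, Y) = 1 + k (E(k, Y) = 3 + (k - 2) = 3 + (-2 + k) = 1 + k)
-24*E(-2, 1) - 43 = -24*(1 - 2) - 43 = -24*(-1) - 43 = 24 - 43 = -19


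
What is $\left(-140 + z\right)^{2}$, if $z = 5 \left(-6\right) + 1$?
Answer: $28561$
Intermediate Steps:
$z = -29$ ($z = -30 + 1 = -29$)
$\left(-140 + z\right)^{2} = \left(-140 - 29\right)^{2} = \left(-169\right)^{2} = 28561$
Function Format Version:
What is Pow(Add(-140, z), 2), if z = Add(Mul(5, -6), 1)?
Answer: 28561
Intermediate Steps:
z = -29 (z = Add(-30, 1) = -29)
Pow(Add(-140, z), 2) = Pow(Add(-140, -29), 2) = Pow(-169, 2) = 28561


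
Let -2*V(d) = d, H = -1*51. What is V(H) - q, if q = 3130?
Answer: -6209/2 ≈ -3104.5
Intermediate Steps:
H = -51
V(d) = -d/2
V(H) - q = -½*(-51) - 1*3130 = 51/2 - 3130 = -6209/2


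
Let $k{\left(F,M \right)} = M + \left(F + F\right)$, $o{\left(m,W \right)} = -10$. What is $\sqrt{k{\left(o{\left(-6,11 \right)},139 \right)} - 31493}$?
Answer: $3 i \sqrt{3486} \approx 177.13 i$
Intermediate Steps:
$k{\left(F,M \right)} = M + 2 F$
$\sqrt{k{\left(o{\left(-6,11 \right)},139 \right)} - 31493} = \sqrt{\left(139 + 2 \left(-10\right)\right) - 31493} = \sqrt{\left(139 - 20\right) - 31493} = \sqrt{119 - 31493} = \sqrt{-31374} = 3 i \sqrt{3486}$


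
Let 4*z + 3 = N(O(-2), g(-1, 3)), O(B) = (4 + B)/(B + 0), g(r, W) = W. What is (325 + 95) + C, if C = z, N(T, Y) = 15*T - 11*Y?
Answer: 1629/4 ≈ 407.25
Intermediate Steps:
O(B) = (4 + B)/B
N(T, Y) = -11*Y + 15*T
z = -51/4 (z = -3/4 + (-11*3 + 15*((4 - 2)/(-2)))/4 = -3/4 + (-33 + 15*(-1/2*2))/4 = -3/4 + (-33 + 15*(-1))/4 = -3/4 + (-33 - 15)/4 = -3/4 + (1/4)*(-48) = -3/4 - 12 = -51/4 ≈ -12.750)
C = -51/4 ≈ -12.750
(325 + 95) + C = (325 + 95) - 51/4 = 420 - 51/4 = 1629/4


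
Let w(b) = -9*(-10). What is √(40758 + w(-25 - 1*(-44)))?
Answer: 4*√2553 ≈ 202.11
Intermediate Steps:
w(b) = 90
√(40758 + w(-25 - 1*(-44))) = √(40758 + 90) = √40848 = 4*√2553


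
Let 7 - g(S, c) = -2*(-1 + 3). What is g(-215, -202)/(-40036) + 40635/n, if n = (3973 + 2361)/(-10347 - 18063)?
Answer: -23109586961137/126794012 ≈ -1.8226e+5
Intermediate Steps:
n = -3167/14205 (n = 6334/(-28410) = 6334*(-1/28410) = -3167/14205 ≈ -0.22295)
g(S, c) = 11 (g(S, c) = 7 - (-2)*(-1 + 3) = 7 - (-2)*2 = 7 - 1*(-4) = 7 + 4 = 11)
g(-215, -202)/(-40036) + 40635/n = 11/(-40036) + 40635/(-3167/14205) = 11*(-1/40036) + 40635*(-14205/3167) = -11/40036 - 577220175/3167 = -23109586961137/126794012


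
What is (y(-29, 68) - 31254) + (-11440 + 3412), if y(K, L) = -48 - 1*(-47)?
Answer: -39283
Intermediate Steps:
y(K, L) = -1 (y(K, L) = -48 + 47 = -1)
(y(-29, 68) - 31254) + (-11440 + 3412) = (-1 - 31254) + (-11440 + 3412) = -31255 - 8028 = -39283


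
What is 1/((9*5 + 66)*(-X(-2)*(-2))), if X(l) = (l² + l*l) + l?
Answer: 1/1332 ≈ 0.00075075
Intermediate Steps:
X(l) = l + 2*l² (X(l) = (l² + l²) + l = 2*l² + l = l + 2*l²)
1/((9*5 + 66)*(-X(-2)*(-2))) = 1/((9*5 + 66)*(-(-2)*(1 + 2*(-2))*(-2))) = 1/((45 + 66)*(-(-2)*(1 - 4)*(-2))) = 1/(111*(-(-2)*(-3)*(-2))) = 1/(111*(-1*6*(-2))) = 1/(111*(-6*(-2))) = 1/(111*12) = 1/1332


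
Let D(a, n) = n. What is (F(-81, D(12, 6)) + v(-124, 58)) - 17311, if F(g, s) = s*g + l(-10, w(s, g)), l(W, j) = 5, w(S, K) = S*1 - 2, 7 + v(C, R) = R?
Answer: -17741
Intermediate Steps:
v(C, R) = -7 + R
w(S, K) = -2 + S (w(S, K) = S - 2 = -2 + S)
F(g, s) = 5 + g*s (F(g, s) = s*g + 5 = g*s + 5 = 5 + g*s)
(F(-81, D(12, 6)) + v(-124, 58)) - 17311 = ((5 - 81*6) + (-7 + 58)) - 17311 = ((5 - 486) + 51) - 17311 = (-481 + 51) - 17311 = -430 - 17311 = -17741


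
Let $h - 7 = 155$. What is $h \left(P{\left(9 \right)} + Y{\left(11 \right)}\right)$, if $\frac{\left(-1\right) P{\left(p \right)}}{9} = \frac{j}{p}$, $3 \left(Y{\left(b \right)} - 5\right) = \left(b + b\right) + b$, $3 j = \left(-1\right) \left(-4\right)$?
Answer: $2376$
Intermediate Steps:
$j = \frac{4}{3}$ ($j = \frac{\left(-1\right) \left(-4\right)}{3} = \frac{1}{3} \cdot 4 = \frac{4}{3} \approx 1.3333$)
$Y{\left(b \right)} = 5 + b$ ($Y{\left(b \right)} = 5 + \frac{\left(b + b\right) + b}{3} = 5 + \frac{2 b + b}{3} = 5 + \frac{3 b}{3} = 5 + b$)
$h = 162$ ($h = 7 + 155 = 162$)
$P{\left(p \right)} = - \frac{12}{p}$ ($P{\left(p \right)} = - 9 \frac{4}{3 p} = - \frac{12}{p}$)
$h \left(P{\left(9 \right)} + Y{\left(11 \right)}\right) = 162 \left(- \frac{12}{9} + \left(5 + 11\right)\right) = 162 \left(\left(-12\right) \frac{1}{9} + 16\right) = 162 \left(- \frac{4}{3} + 16\right) = 162 \cdot \frac{44}{3} = 2376$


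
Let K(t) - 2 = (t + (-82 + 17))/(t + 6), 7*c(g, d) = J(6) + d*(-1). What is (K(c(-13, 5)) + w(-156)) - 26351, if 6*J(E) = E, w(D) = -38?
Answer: -1003165/38 ≈ -26399.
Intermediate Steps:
J(E) = E/6
c(g, d) = ⅐ - d/7 (c(g, d) = ((⅙)*6 + d*(-1))/7 = (1 - d)/7 = ⅐ - d/7)
K(t) = 2 + (-65 + t)/(6 + t) (K(t) = 2 + (t + (-82 + 17))/(t + 6) = 2 + (t - 65)/(6 + t) = 2 + (-65 + t)/(6 + t))
(K(c(-13, 5)) + w(-156)) - 26351 = ((-53 + 3*(⅐ - ⅐*5))/(6 + (⅐ - ⅐*5)) - 38) - 26351 = ((-53 + 3*(⅐ - 5/7))/(6 + (⅐ - 5/7)) - 38) - 26351 = ((-53 + 3*(-4/7))/(6 - 4/7) - 38) - 26351 = ((-53 - 12/7)/(38/7) - 38) - 26351 = ((7/38)*(-383/7) - 38) - 26351 = (-383/38 - 38) - 26351 = -1827/38 - 26351 = -1003165/38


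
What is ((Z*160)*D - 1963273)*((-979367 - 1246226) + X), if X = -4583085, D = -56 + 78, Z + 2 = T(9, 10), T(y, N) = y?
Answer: 13199527857174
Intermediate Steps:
Z = 7 (Z = -2 + 9 = 7)
D = 22
((Z*160)*D - 1963273)*((-979367 - 1246226) + X) = ((7*160)*22 - 1963273)*((-979367 - 1246226) - 4583085) = (1120*22 - 1963273)*(-2225593 - 4583085) = (24640 - 1963273)*(-6808678) = -1938633*(-6808678) = 13199527857174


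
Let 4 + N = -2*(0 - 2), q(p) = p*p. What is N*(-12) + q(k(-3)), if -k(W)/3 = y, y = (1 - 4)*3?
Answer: 729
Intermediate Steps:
y = -9 (y = -3*3 = -9)
k(W) = 27 (k(W) = -3*(-9) = 27)
q(p) = p²
N = 0 (N = -4 - 2*(0 - 2) = -4 - 2*(-2) = -4 + 4 = 0)
N*(-12) + q(k(-3)) = 0*(-12) + 27² = 0 + 729 = 729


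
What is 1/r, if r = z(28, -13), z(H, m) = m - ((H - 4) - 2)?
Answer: -1/35 ≈ -0.028571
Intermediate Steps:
z(H, m) = 6 + m - H (z(H, m) = m - ((-4 + H) - 2) = m - (-6 + H) = m + (6 - H) = 6 + m - H)
r = -35 (r = 6 - 13 - 1*28 = 6 - 13 - 28 = -35)
1/r = 1/(-35) = -1/35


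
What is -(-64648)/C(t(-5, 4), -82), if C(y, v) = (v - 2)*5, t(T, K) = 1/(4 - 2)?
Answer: -16162/105 ≈ -153.92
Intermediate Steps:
t(T, K) = ½ (t(T, K) = 1/2 = ½)
C(y, v) = -10 + 5*v (C(y, v) = (-2 + v)*5 = -10 + 5*v)
-(-64648)/C(t(-5, 4), -82) = -(-64648)/(-10 + 5*(-82)) = -(-64648)/(-10 - 410) = -(-64648)/(-420) = -(-64648)*(-1)/420 = -8*8081/420 = -16162/105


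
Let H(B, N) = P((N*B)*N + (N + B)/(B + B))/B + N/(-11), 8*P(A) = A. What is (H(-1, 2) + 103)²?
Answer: 331058025/30976 ≈ 10688.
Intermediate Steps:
P(A) = A/8
H(B, N) = -N/11 + (B*N²/8 + (B + N)/(16*B))/B (H(B, N) = (((N*B)*N + (N + B)/(B + B))/8)/B + N/(-11) = (((B*N)*N + (B + N)/((2*B)))/8)/B + N*(-1/11) = ((B*N² + (B + N)*(1/(2*B)))/8)/B - N/11 = ((B*N² + (B + N)/(2*B))/8)/B - N/11 = (B*N²/8 + (B + N)/(16*B))/B - N/11 = -N/11 + (B*N²/8 + (B + N)/(16*B))/B)
(H(-1, 2) + 103)² = ((-1/11*2 + (⅛)*2² + (1/16)/(-1) + (1/16)*2/(-1)²) + 103)² = ((-2/11 + (⅛)*4 + (1/16)*(-1) + (1/16)*2*1) + 103)² = ((-2/11 + ½ - 1/16 + ⅛) + 103)² = (67/176 + 103)² = (18195/176)² = 331058025/30976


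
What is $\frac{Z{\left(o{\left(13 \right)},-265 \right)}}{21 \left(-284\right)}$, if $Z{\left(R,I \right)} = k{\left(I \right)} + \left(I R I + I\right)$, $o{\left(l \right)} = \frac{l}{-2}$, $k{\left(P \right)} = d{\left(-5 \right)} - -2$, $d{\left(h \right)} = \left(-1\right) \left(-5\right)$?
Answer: $\frac{913441}{11928} \approx 76.58$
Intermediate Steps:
$d{\left(h \right)} = 5$
$k{\left(P \right)} = 7$ ($k{\left(P \right)} = 5 - -2 = 5 + 2 = 7$)
$o{\left(l \right)} = - \frac{l}{2}$ ($o{\left(l \right)} = l \left(- \frac{1}{2}\right) = - \frac{l}{2}$)
$Z{\left(R,I \right)} = 7 + I + R I^{2}$ ($Z{\left(R,I \right)} = 7 + \left(I R I + I\right) = 7 + \left(R I^{2} + I\right) = 7 + \left(I + R I^{2}\right) = 7 + I + R I^{2}$)
$\frac{Z{\left(o{\left(13 \right)},-265 \right)}}{21 \left(-284\right)} = \frac{7 - 265 + \left(- \frac{1}{2}\right) 13 \left(-265\right)^{2}}{21 \left(-284\right)} = \frac{7 - 265 - \frac{912925}{2}}{-5964} = \left(7 - 265 - \frac{912925}{2}\right) \left(- \frac{1}{5964}\right) = \left(- \frac{913441}{2}\right) \left(- \frac{1}{5964}\right) = \frac{913441}{11928}$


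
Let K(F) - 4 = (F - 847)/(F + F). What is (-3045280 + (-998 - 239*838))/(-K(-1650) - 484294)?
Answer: 973968000/145289627 ≈ 6.7036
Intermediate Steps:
K(F) = 4 + (-847 + F)/(2*F) (K(F) = 4 + (F - 847)/(F + F) = 4 + (-847 + F)/((2*F)) = 4 + (-847 + F)*(1/(2*F)) = 4 + (-847 + F)/(2*F))
(-3045280 + (-998 - 239*838))/(-K(-1650) - 484294) = (-3045280 + (-998 - 239*838))/(-(-847 + 9*(-1650))/(2*(-1650)) - 484294) = (-3045280 + (-998 - 200282))/(-(-1)*(-847 - 14850)/(2*1650) - 484294) = (-3045280 - 201280)/(-(-1)*(-15697)/(2*1650) - 484294) = -3246560/(-1*1427/300 - 484294) = -3246560/(-1427/300 - 484294) = -3246560/(-145289627/300) = -3246560*(-300/145289627) = 973968000/145289627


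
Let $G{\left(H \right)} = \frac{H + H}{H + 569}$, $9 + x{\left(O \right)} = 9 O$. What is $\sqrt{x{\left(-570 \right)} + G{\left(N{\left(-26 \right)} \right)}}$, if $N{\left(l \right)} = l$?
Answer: $\frac{i \sqrt{1515257247}}{543} \approx 71.688 i$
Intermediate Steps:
$x{\left(O \right)} = -9 + 9 O$
$G{\left(H \right)} = \frac{2 H}{569 + H}$
$\sqrt{x{\left(-570 \right)} + G{\left(N{\left(-26 \right)} \right)}} = \sqrt{\left(-9 + 9 \left(-570\right)\right) + 2 \left(-26\right) \frac{1}{569 - 26}} = \sqrt{\left(-9 - 5130\right) + 2 \left(-26\right) \frac{1}{543}} = \sqrt{-5139 + 2 \left(-26\right) \frac{1}{543}} = \sqrt{-5139 - \frac{52}{543}} = \sqrt{- \frac{2790529}{543}} = \frac{i \sqrt{1515257247}}{543}$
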